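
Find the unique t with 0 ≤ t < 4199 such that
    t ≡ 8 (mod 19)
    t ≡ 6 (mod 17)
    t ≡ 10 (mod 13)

From t ≡ 8 (mod 19) write t = 8 + 19s. Substituting into t ≡ 6 (mod 17) gives 19s ≡ 15 (mod 17), and since 2⁻¹ ≡ 9 (mod 17), s ≡ 16. Hence t ≡ 8 + 19·16 = 312 (mod 323).
From t ≡ 312 (mod 323) write t = 312 + 323s. Substituting into t ≡ 10 (mod 13) gives 323s ≡ 10 (mod 13), and since 11⁻¹ ≡ 6 (mod 13), s ≡ 8. Hence t ≡ 312 + 323·8 = 2896 (mod 4199).

2896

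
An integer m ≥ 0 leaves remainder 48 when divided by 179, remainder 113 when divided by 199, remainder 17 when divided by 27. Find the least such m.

The moduli are pairwise coprime; N = 179·199·27 = 961767.
N/179 = 5373; 5373 ≡ 3 (mod 179); 3·60 ≡ 1, so inverse 60.
N/199 = 4833; 4833 ≡ 57 (mod 199); 57·7 ≡ 1, so inverse 7.
N/27 = 35621; 35621 ≡ 8 (mod 27); 8·17 ≡ 1, so inverse 17.
m ≡ 48·5373·60 + 113·4833·7 + 17·35621·17 = 29591612.
29591612 mod 961767 = 738602.

738602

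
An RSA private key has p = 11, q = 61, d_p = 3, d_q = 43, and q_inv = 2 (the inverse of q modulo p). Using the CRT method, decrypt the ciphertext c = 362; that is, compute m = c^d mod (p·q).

m₁ = c^(d_p) mod p: c ≡ 10 (mod 11), and 10^3 mod 11 = 10.
m₂ = c^(d_q) mod q: c ≡ 57 (mod 61), and 57^43 mod 61 = 42.
h = q_inv·(m₁ − m₂) mod p = 2·(10 − 42) mod 11 = 2.
m = m₂ + h·q = 42 + 2·61 = 164.

164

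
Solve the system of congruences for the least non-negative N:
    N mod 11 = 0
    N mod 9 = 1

55

From N ≡ 0 (mod 11) write N = 0 + 11t. Substituting into N ≡ 1 (mod 9) gives 11t ≡ 1 (mod 9), and since 2⁻¹ ≡ 5 (mod 9), t ≡ 5. Hence N ≡ 0 + 11·5 = 55 (mod 99).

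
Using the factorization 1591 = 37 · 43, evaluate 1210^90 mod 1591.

1

Mod 37: 1210 ≡ 26; by Fermat, exponent reduces to 90 mod 36 = 18; 26^18 ≡ 1 (mod 37).
Mod 43: 1210 ≡ 6; by Fermat, exponent reduces to 90 mod 42 = 6; 6^6 ≡ 1 (mod 43).
Combine by CRT: x ≡ 1 (mod 37), x ≡ 1 (mod 43) ⇒ x ≡ 1 (mod 1591).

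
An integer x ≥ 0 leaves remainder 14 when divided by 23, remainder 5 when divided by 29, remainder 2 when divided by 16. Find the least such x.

The moduli are pairwise coprime; N = 23·29·16 = 10672.
N/23 = 464; 464 ≡ 4 (mod 23); 4·6 ≡ 1, so inverse 6.
N/29 = 368; 368 ≡ 20 (mod 29); 20·16 ≡ 1, so inverse 16.
N/16 = 667; 667 ≡ 11 (mod 16); 11·3 ≡ 1, so inverse 3.
x ≡ 14·464·6 + 5·368·16 + 2·667·3 = 72418.
72418 mod 10672 = 8386.

8386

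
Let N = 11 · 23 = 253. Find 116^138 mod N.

Mod 11: 116 ≡ 6; by Fermat, exponent reduces to 138 mod 10 = 8; 6^8 ≡ 4 (mod 11).
Mod 23: 116 ≡ 1; by Fermat, exponent reduces to 138 mod 22 = 6; 1^6 ≡ 1 (mod 23).
Combine by CRT: x ≡ 4 (mod 11), x ≡ 1 (mod 23) ⇒ x ≡ 70 (mod 253).

70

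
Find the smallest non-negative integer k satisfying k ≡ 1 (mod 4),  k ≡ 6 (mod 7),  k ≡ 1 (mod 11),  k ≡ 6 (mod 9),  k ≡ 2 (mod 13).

25521

From k ≡ 1 (mod 4) write k = 1 + 4t. Substituting into k ≡ 6 (mod 7) gives 4t ≡ 5 (mod 7), and since 4⁻¹ ≡ 2 (mod 7), t ≡ 3. Hence k ≡ 1 + 4·3 = 13 (mod 28).
From k ≡ 13 (mod 28) write k = 13 + 28t. Substituting into k ≡ 1 (mod 11) gives 28t ≡ 10 (mod 11), and since 6⁻¹ ≡ 2 (mod 11), t ≡ 9. Hence k ≡ 13 + 28·9 = 265 (mod 308).
From k ≡ 265 (mod 308) write k = 265 + 308t. Substituting into k ≡ 6 (mod 9) gives 308t ≡ 2 (mod 9), and since 2⁻¹ ≡ 5 (mod 9), t ≡ 1. Hence k ≡ 265 + 308·1 = 573 (mod 2772).
From k ≡ 573 (mod 2772) write k = 573 + 2772t. Substituting into k ≡ 2 (mod 13) gives 2772t ≡ 1 (mod 13), and since 3⁻¹ ≡ 9 (mod 13), t ≡ 9. Hence k ≡ 573 + 2772·9 = 25521 (mod 36036).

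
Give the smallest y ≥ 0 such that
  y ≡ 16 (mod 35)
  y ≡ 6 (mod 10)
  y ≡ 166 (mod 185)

1276

Combine the congruences pairwise.
gcd(35, 10) = 5 and 5 | (6 − 16), so the pair is consistent; merging gives y ≡ 16 (mod 70), where 70 = lcm(35, 10).
gcd(70, 185) = 5 and 5 | (166 − 16), so the pair is consistent; merging gives y ≡ 1276 (mod 2590), where 2590 = lcm(70, 185).
The solution is unique modulo lcm(35, 10, 185) = 2590.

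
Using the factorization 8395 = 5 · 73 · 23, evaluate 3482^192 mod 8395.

Mod 5: 3482 ≡ 2; since 4 | 192, by Fermat 2^192 ≡ 1 (mod 5).
Mod 73: 3482 ≡ 51; by Fermat, exponent reduces to 192 mod 72 = 48; 51^48 ≡ 1 (mod 73).
Mod 23: 3482 ≡ 9; by Fermat, exponent reduces to 192 mod 22 = 16; 9^16 ≡ 8 (mod 23).
Combine by CRT: x ≡ 1 (mod 5), x ≡ 1 (mod 73), x ≡ 8 (mod 23) ⇒ x ≡ 4746 (mod 8395).

4746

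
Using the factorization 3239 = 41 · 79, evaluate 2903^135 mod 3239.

624

Mod 41: 2903 ≡ 33; by Fermat, exponent reduces to 135 mod 40 = 15; 33^15 ≡ 9 (mod 41).
Mod 79: 2903 ≡ 59; by Fermat, exponent reduces to 135 mod 78 = 57; 59^57 ≡ 71 (mod 79).
Combine by CRT: x ≡ 9 (mod 41), x ≡ 71 (mod 79) ⇒ x ≡ 624 (mod 3239).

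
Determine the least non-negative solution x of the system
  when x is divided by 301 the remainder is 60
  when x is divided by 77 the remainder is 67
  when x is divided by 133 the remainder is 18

32869

gcd(301, 77) = 7 and 7 | (67 − 60), so the pair is consistent; merging gives x ≡ 3070 (mod 3311), where 3311 = lcm(301, 77).
gcd(3311, 133) = 7 and 7 | (18 − 3070), so the pair is consistent; merging gives x ≡ 32869 (mod 62909), where 62909 = lcm(3311, 133).
The solution is unique modulo lcm(301, 77, 133) = 62909.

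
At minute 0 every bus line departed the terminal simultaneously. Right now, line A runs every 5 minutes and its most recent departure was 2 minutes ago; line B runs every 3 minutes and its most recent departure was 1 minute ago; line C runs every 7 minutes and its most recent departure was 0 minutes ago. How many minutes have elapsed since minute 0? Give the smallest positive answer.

From t ≡ 2 (mod 5) write t = 2 + 5s. Substituting into t ≡ 1 (mod 3) gives 5s ≡ 2 (mod 3), and since 2⁻¹ ≡ 2 (mod 3), s ≡ 1. Hence t ≡ 2 + 5·1 = 7 (mod 15).
From t ≡ 7 (mod 15) write t = 7 + 15s. Substituting into t ≡ 0 (mod 7) gives 15s ≡ 0 (mod 7), and since 1⁻¹ ≡ 1 (mod 7), s ≡ 0. Hence t ≡ 7 + 15·0 = 7 (mod 105).

7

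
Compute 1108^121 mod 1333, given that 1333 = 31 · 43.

Mod 31: 1108 ≡ 23; by Fermat, exponent reduces to 121 mod 30 = 1; 23^1 ≡ 23 (mod 31).
Mod 43: 1108 ≡ 33; by Fermat, exponent reduces to 121 mod 42 = 37; 33^37 ≡ 12 (mod 43).
Combine by CRT: x ≡ 23 (mod 31), x ≡ 12 (mod 43) ⇒ x ≡ 829 (mod 1333).

829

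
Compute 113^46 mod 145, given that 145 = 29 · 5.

Mod 29: 113 ≡ 26; by Fermat, exponent reduces to 46 mod 28 = 18; 26^18 ≡ 6 (mod 29).
Mod 5: 113 ≡ 3; by Fermat, exponent reduces to 46 mod 4 = 2; 3^2 ≡ 4 (mod 5).
Combine by CRT: x ≡ 6 (mod 29), x ≡ 4 (mod 5) ⇒ x ≡ 64 (mod 145).

64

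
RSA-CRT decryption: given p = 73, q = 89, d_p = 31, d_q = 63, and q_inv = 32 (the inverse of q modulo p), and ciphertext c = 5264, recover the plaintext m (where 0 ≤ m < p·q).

m₁ = c^(d_p) mod p: c ≡ 8 (mod 73), and 8^31 mod 73 = 8.
m₂ = c^(d_q) mod q: c ≡ 13 (mod 89), and 13^63 mod 89 = 56.
h = q_inv·(m₁ − m₂) mod p = 32·(8 − 56) mod 73 = 70.
m = m₂ + h·q = 56 + 70·89 = 6286.

6286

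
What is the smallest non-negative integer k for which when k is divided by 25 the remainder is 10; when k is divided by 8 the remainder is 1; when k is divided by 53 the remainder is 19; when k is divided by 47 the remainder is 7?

478185

From k ≡ 10 (mod 25) write k = 10 + 25t. Substituting into k ≡ 1 (mod 8) gives 25t ≡ 7 (mod 8), and since 1⁻¹ ≡ 1 (mod 8), t ≡ 7. Hence k ≡ 10 + 25·7 = 185 (mod 200).
From k ≡ 185 (mod 200) write k = 185 + 200t. Substituting into k ≡ 19 (mod 53) gives 200t ≡ 46 (mod 53), and since 41⁻¹ ≡ 22 (mod 53), t ≡ 5. Hence k ≡ 185 + 200·5 = 1185 (mod 10600).
From k ≡ 1185 (mod 10600) write k = 1185 + 10600t. Substituting into k ≡ 7 (mod 47) gives 10600t ≡ 44 (mod 47), and since 25⁻¹ ≡ 32 (mod 47), t ≡ 45. Hence k ≡ 1185 + 10600·45 = 478185 (mod 498200).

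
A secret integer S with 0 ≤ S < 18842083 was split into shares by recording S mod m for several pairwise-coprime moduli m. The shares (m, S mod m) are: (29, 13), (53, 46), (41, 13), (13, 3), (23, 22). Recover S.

10503639

Combine the congruences pairwise.
From S ≡ 13 (mod 29) write S = 13 + 29t. Substituting into S ≡ 46 (mod 53) gives 29t ≡ 33 (mod 53), and since 29⁻¹ ≡ 11 (mod 53), t ≡ 45. Hence S ≡ 13 + 29·45 = 1318 (mod 1537).
From S ≡ 1318 (mod 1537) write S = 1318 + 1537t. Substituting into S ≡ 13 (mod 41) gives 1537t ≡ 7 (mod 41), and since 20⁻¹ ≡ 39 (mod 41), t ≡ 27. Hence S ≡ 1318 + 1537·27 = 42817 (mod 63017).
From S ≡ 42817 (mod 63017) write S = 42817 + 63017t. Substituting into S ≡ 3 (mod 13) gives 63017t ≡ 8 (mod 13), and since 6⁻¹ ≡ 11 (mod 13), t ≡ 10. Hence S ≡ 42817 + 63017·10 = 672987 (mod 819221).
From S ≡ 672987 (mod 819221) write S = 672987 + 819221t. Substituting into S ≡ 22 (mod 23) gives 819221t ≡ 15 (mod 23), and since 7⁻¹ ≡ 10 (mod 23), t ≡ 12. Hence S ≡ 672987 + 819221·12 = 10503639 (mod 18842083).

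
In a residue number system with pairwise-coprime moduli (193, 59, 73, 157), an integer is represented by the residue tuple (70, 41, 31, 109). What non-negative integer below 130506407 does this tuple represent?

78962160

From x ≡ 70 (mod 193) write x = 70 + 193t. Substituting into x ≡ 41 (mod 59) gives 193t ≡ 30 (mod 59), and since 16⁻¹ ≡ 48 (mod 59), t ≡ 24. Hence x ≡ 70 + 193·24 = 4702 (mod 11387).
From x ≡ 4702 (mod 11387) write x = 4702 + 11387t. Substituting into x ≡ 31 (mod 73) gives 11387t ≡ 1 (mod 73), and since 72⁻¹ ≡ 72 (mod 73), t ≡ 72. Hence x ≡ 4702 + 11387·72 = 824566 (mod 831251).
From x ≡ 824566 (mod 831251) write x = 824566 + 831251t. Substituting into x ≡ 109 (mod 157) gives 831251t ≡ 107 (mod 157), and since 93⁻¹ ≡ 130 (mod 157), t ≡ 94. Hence x ≡ 824566 + 831251·94 = 78962160 (mod 130506407).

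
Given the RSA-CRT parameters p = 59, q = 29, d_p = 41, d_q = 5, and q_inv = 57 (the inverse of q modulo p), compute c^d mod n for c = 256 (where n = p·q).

m₁ = c^(d_p) mod p: c ≡ 20 (mod 59), and 20^41 mod 59 = 19.
m₂ = c^(d_q) mod q: c ≡ 24 (mod 29), and 24^5 mod 29 = 7.
h = q_inv·(m₁ − m₂) mod p = 57·(19 − 7) mod 59 = 35.
m = m₂ + h·q = 7 + 35·29 = 1022.

1022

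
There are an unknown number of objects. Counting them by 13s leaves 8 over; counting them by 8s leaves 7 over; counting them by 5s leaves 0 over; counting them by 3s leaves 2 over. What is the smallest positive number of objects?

The moduli are pairwise coprime; M = 13·8·5·3 = 1560.
M/13 = 120; 120 ≡ 3 (mod 13); 3·9 ≡ 1, so inverse 9.
M/8 = 195; 195 ≡ 3 (mod 8); 3·3 ≡ 1, so inverse 3.
M/5 = 312; 312 ≡ 2 (mod 5); 2·3 ≡ 1, so inverse 3.
M/3 = 520; 520 ≡ 1 (mod 3), inverse 1.
N ≡ 8·120·9 + 7·195·3 + 0·312·3 + 2·520·1 = 13775.
13775 mod 1560 = 1295.

1295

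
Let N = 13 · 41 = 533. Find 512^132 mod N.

92

Mod 13: 512 ≡ 5; since 12 | 132, by Fermat 5^132 ≡ 1 (mod 13).
Mod 41: 512 ≡ 20; by Fermat, exponent reduces to 132 mod 40 = 12; 20^12 ≡ 10 (mod 41).
Combine by CRT: x ≡ 1 (mod 13), x ≡ 10 (mod 41) ⇒ x ≡ 92 (mod 533).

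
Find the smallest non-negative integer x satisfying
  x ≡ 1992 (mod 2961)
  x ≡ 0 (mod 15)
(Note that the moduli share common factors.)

10875

Combine the congruences pairwise.
gcd(2961, 15) = 3 and 3 | (0 − 1992), so the pair is consistent; merging gives x ≡ 10875 (mod 14805), where 14805 = lcm(2961, 15).
The solution is unique modulo lcm(2961, 15) = 14805.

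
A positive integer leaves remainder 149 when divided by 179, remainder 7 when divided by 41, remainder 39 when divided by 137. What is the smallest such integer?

The moduli are pairwise coprime; M = 179·41·137 = 1005443.
M/179 = 5617; 5617 ≡ 68 (mod 179); 68·129 ≡ 1, so inverse 129.
M/41 = 24523; 24523 ≡ 5 (mod 41); 5·33 ≡ 1, so inverse 33.
M/137 = 7339; 7339 ≡ 78 (mod 137); 78·65 ≡ 1, so inverse 65.
N ≡ 149·5617·129 + 7·24523·33 + 39·7339·65 = 132233535.
132233535 mod 1005443 = 520502.

520502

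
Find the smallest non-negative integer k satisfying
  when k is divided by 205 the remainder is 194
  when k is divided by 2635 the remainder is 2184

104949

gcd(205, 2635) = 5 and 5 | (2184 − 194), so the pair is consistent; merging gives k ≡ 104949 (mod 108035), where 108035 = lcm(205, 2635).
The solution is unique modulo lcm(205, 2635) = 108035.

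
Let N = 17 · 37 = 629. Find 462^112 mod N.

Mod 17: 462 ≡ 3; since 16 | 112, by Fermat 3^112 ≡ 1 (mod 17).
Mod 37: 462 ≡ 18; by Fermat, exponent reduces to 112 mod 36 = 4; 18^4 ≡ 7 (mod 37).
Combine by CRT: x ≡ 1 (mod 17), x ≡ 7 (mod 37) ⇒ x ≡ 562 (mod 629).

562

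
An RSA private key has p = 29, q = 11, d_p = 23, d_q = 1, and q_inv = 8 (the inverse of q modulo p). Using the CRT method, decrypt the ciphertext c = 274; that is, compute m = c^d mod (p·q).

208

m₁ = c^(d_p) mod p: c ≡ 13 (mod 29), and 13^23 mod 29 = 5.
m₂ = c^(d_q) mod q: c ≡ 10 (mod 11), and 10^1 mod 11 = 10.
h = q_inv·(m₁ − m₂) mod p = 8·(5 − 10) mod 29 = 18.
m = m₂ + h·q = 10 + 18·11 = 208.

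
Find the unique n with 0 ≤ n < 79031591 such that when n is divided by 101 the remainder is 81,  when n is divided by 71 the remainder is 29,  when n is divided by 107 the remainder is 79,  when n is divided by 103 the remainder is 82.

The moduli are pairwise coprime; M = 101·71·107·103 = 79031591.
M/101 = 782491; 782491 ≡ 44 (mod 101); 44·62 ≡ 1, so inverse 62.
M/71 = 1113121; 1113121 ≡ 54 (mod 71); 54·25 ≡ 1, so inverse 25.
M/107 = 738613; 738613 ≡ 99 (mod 107); 99·40 ≡ 1, so inverse 40.
M/103 = 767297; 767297 ≡ 50 (mod 103); 50·68 ≡ 1, so inverse 68.
n ≡ 81·782491·62 + 29·1113121·25 + 79·738613·40 + 82·767297·68 = 11349147679.
11349147679 mod 79031591 = 47630166.

47630166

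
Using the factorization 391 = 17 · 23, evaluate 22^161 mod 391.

Mod 17: 22 ≡ 5; by Fermat, exponent reduces to 161 mod 16 = 1; 5^1 ≡ 5 (mod 17).
Mod 23: 22 ≡ 22; by Fermat, exponent reduces to 161 mod 22 = 7; 22^7 ≡ 22 (mod 23).
Combine by CRT: x ≡ 5 (mod 17), x ≡ 22 (mod 23) ⇒ x ≡ 22 (mod 391).

22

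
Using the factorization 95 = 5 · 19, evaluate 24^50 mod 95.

Mod 5: 24 ≡ 4; by Fermat, exponent reduces to 50 mod 4 = 2; 4^2 ≡ 1 (mod 5).
Mod 19: 24 ≡ 5; by Fermat, exponent reduces to 50 mod 18 = 14; 5^14 ≡ 9 (mod 19).
Combine by CRT: x ≡ 1 (mod 5), x ≡ 9 (mod 19) ⇒ x ≡ 66 (mod 95).

66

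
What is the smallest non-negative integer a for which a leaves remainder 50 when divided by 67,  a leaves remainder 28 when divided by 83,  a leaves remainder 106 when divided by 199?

672328

From a ≡ 50 (mod 67) write a = 50 + 67t. Substituting into a ≡ 28 (mod 83) gives 67t ≡ 61 (mod 83), and since 67⁻¹ ≡ 57 (mod 83), t ≡ 74. Hence a ≡ 50 + 67·74 = 5008 (mod 5561).
From a ≡ 5008 (mod 5561) write a = 5008 + 5561t. Substituting into a ≡ 106 (mod 199) gives 5561t ≡ 73 (mod 199), and since 188⁻¹ ≡ 18 (mod 199), t ≡ 120. Hence a ≡ 5008 + 5561·120 = 672328 (mod 1106639).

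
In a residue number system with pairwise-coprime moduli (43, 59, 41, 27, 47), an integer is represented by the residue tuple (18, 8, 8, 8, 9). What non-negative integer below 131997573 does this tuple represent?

From x ≡ 18 (mod 43) write x = 18 + 43t. Substituting into x ≡ 8 (mod 59) gives 43t ≡ 49 (mod 59), and since 43⁻¹ ≡ 11 (mod 59), t ≡ 8. Hence x ≡ 18 + 43·8 = 362 (mod 2537).
From x ≡ 362 (mod 2537) write x = 362 + 2537t. Substituting into x ≡ 8 (mod 41) gives 2537t ≡ 15 (mod 41), and since 36⁻¹ ≡ 8 (mod 41), t ≡ 38. Hence x ≡ 362 + 2537·38 = 96768 (mod 104017).
From x ≡ 96768 (mod 104017) write x = 96768 + 104017t. Substituting into x ≡ 8 (mod 27) gives 104017t ≡ 8 (mod 27), and since 13⁻¹ ≡ 25 (mod 27), t ≡ 11. Hence x ≡ 96768 + 104017·11 = 1240955 (mod 2808459).
From x ≡ 1240955 (mod 2808459) write x = 1240955 + 2808459t. Substituting into x ≡ 9 (mod 47) gives 2808459t ≡ 42 (mod 47), and since 21⁻¹ ≡ 9 (mod 47), t ≡ 2. Hence x ≡ 1240955 + 2808459·2 = 6857873 (mod 131997573).

6857873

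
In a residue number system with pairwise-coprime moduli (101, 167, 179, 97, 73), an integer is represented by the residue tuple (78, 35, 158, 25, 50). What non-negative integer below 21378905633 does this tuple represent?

The moduli are pairwise coprime; N = 101·167·179·97·73 = 21378905633.
N/101 = 211672333; 211672333 ≡ 68 (mod 101); 68·52 ≡ 1, so inverse 52.
N/167 = 128017399; 128017399 ≡ 42 (mod 167); 42·4 ≡ 1, so inverse 4.
N/179 = 119435227; 119435227 ≡ 162 (mod 179); 162·21 ≡ 1, so inverse 21.
N/97 = 220401089; 220401089 ≡ 17 (mod 97); 17·40 ≡ 1, so inverse 40.
N/73 = 292861721; 292861721 ≡ 29 (mod 73); 29·68 ≡ 1, so inverse 68.
x ≡ 78·211672333·52 + 35·128017399·4 + 158·119435227·21 + 25·220401089·40 + 50·292861721·68 = 2488882442094.
2488882442094 mod 21378905633 = 8929388666.

8929388666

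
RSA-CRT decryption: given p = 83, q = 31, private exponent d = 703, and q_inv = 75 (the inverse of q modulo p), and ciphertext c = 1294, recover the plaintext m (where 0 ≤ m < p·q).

697

d_p = d mod (p−1) = 703 mod 82 = 47; d_q = d mod (q−1) = 13.
m₁ = c^(d_p) mod p: c ≡ 49 (mod 83), and 49^47 mod 83 = 33.
m₂ = c^(d_q) mod q: c ≡ 23 (mod 31), and 23^13 mod 31 = 15.
h = q_inv·(m₁ − m₂) mod p = 75·(33 − 15) mod 83 = 22.
m = m₂ + h·q = 15 + 22·31 = 697.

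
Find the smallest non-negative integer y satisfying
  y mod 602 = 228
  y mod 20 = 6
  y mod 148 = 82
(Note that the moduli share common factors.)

53806

gcd(602, 20) = 2 and 2 | (6 − 228), so the pair is consistent; merging gives y ≡ 5646 (mod 6020), where 6020 = lcm(602, 20).
gcd(6020, 148) = 4 and 4 | (82 − 5646), so the pair is consistent; merging gives y ≡ 53806 (mod 222740), where 222740 = lcm(6020, 148).
The solution is unique modulo lcm(602, 20, 148) = 222740.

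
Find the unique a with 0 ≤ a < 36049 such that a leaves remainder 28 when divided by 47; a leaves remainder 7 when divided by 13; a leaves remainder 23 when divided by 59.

1203

Combine the congruences pairwise.
From a ≡ 28 (mod 47) write a = 28 + 47t. Substituting into a ≡ 7 (mod 13) gives 47t ≡ 5 (mod 13), and since 8⁻¹ ≡ 5 (mod 13), t ≡ 12. Hence a ≡ 28 + 47·12 = 592 (mod 611).
From a ≡ 592 (mod 611) write a = 592 + 611t. Substituting into a ≡ 23 (mod 59) gives 611t ≡ 21 (mod 59), and since 21⁻¹ ≡ 45 (mod 59), t ≡ 1. Hence a ≡ 592 + 611·1 = 1203 (mod 36049).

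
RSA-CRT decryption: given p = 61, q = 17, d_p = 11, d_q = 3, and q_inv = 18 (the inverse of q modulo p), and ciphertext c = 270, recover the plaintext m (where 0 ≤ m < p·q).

m₁ = c^(d_p) mod p: c ≡ 26 (mod 61), and 26^11 mod 61 = 59.
m₂ = c^(d_q) mod q: c ≡ 15 (mod 17), and 15^3 mod 17 = 9.
h = q_inv·(m₁ − m₂) mod p = 18·(59 − 9) mod 61 = 46.
m = m₂ + h·q = 9 + 46·17 = 791.

791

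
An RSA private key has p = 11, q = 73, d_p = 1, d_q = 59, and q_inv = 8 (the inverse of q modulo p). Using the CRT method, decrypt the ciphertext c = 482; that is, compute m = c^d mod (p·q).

m₁ = c^(d_p) mod p: c ≡ 9 (mod 11), and 9^1 mod 11 = 9.
m₂ = c^(d_q) mod q: c ≡ 44 (mod 73), and 44^59 mod 73 = 45.
h = q_inv·(m₁ − m₂) mod p = 8·(9 − 45) mod 11 = 9.
m = m₂ + h·q = 45 + 9·73 = 702.

702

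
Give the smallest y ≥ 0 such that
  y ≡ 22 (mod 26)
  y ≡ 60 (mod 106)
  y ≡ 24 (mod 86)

Combine the congruences pairwise.
gcd(26, 106) = 2 and 2 | (60 − 22), so the pair is consistent; merging gives y ≡ 802 (mod 1378), where 1378 = lcm(26, 106).
gcd(1378, 86) = 2 and 2 | (24 − 802), so the pair is consistent; merging gives y ≡ 57300 (mod 59254), where 59254 = lcm(1378, 86).
The solution is unique modulo lcm(26, 106, 86) = 59254.

57300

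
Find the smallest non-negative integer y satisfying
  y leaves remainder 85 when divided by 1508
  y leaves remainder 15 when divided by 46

Combine the congruences pairwise.
gcd(1508, 46) = 2 and 2 | (15 − 85), so the pair is consistent; merging gives y ≡ 10641 (mod 34684), where 34684 = lcm(1508, 46).
The solution is unique modulo lcm(1508, 46) = 34684.

10641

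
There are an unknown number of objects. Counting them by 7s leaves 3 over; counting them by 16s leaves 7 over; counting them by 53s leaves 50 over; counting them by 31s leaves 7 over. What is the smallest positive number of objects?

140871

The moduli are pairwise coprime; M = 7·16·53·31 = 184016.
M/7 = 26288; 26288 ≡ 3 (mod 7); 3·5 ≡ 1, so inverse 5.
M/16 = 11501; 11501 ≡ 13 (mod 16); 13·5 ≡ 1, so inverse 5.
M/53 = 3472; 3472 ≡ 27 (mod 53); 27·2 ≡ 1, so inverse 2.
M/31 = 5936; 5936 ≡ 15 (mod 31); 15·29 ≡ 1, so inverse 29.
N ≡ 3·26288·5 + 7·11501·5 + 50·3472·2 + 7·5936·29 = 2349063.
2349063 mod 184016 = 140871.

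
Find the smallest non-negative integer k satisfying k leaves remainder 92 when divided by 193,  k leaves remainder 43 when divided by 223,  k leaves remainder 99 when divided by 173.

369108

The moduli are pairwise coprime; N = 193·223·173 = 7445747.
N/193 = 38579; 38579 ≡ 172 (mod 193); 172·147 ≡ 1, so inverse 147.
N/223 = 33389; 33389 ≡ 162 (mod 223); 162·106 ≡ 1, so inverse 106.
N/173 = 43039; 43039 ≡ 135 (mod 173); 135·132 ≡ 1, so inverse 132.
k ≡ 92·38579·147 + 43·33389·106 + 99·43039·132 = 1236363110.
1236363110 mod 7445747 = 369108.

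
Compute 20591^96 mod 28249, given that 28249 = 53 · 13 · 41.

Mod 53: 20591 ≡ 27; by Fermat, exponent reduces to 96 mod 52 = 44; 27^44 ≡ 44 (mod 53).
Mod 13: 20591 ≡ 12; since 12 | 96, by Fermat 12^96 ≡ 1 (mod 13).
Mod 41: 20591 ≡ 9; by Fermat, exponent reduces to 96 mod 40 = 16; 9^16 ≡ 1 (mod 41).
Combine by CRT: x ≡ 44 (mod 53), x ≡ 1 (mod 13), x ≡ 1 (mod 41) ⇒ x ≡ 17057 (mod 28249).

17057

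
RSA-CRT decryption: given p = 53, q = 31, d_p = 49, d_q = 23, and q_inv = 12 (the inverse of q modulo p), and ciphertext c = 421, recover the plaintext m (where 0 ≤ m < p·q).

m₁ = c^(d_p) mod p: c ≡ 50 (mod 53), and 50^49 mod 53 = 51.
m₂ = c^(d_q) mod q: c ≡ 18 (mod 31), and 18^23 mod 31 = 7.
h = q_inv·(m₁ − m₂) mod p = 12·(51 − 7) mod 53 = 51.
m = m₂ + h·q = 7 + 51·31 = 1588.

1588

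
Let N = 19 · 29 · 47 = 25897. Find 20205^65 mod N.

Mod 19: 20205 ≡ 8; by Fermat, exponent reduces to 65 mod 18 = 11; 8^11 ≡ 12 (mod 19).
Mod 29: 20205 ≡ 21; by Fermat, exponent reduces to 65 mod 28 = 9; 21^9 ≡ 14 (mod 29).
Mod 47: 20205 ≡ 42; by Fermat, exponent reduces to 65 mod 46 = 19; 42^19 ≡ 37 (mod 47).
Combine by CRT: x ≡ 12 (mod 19), x ≡ 14 (mod 29), x ≡ 37 (mod 47) ⇒ x ≡ 5959 (mod 25897).

5959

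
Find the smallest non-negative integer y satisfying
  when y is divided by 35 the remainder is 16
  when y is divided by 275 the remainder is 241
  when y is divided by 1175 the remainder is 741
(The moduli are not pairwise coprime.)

87691

gcd(35, 275) = 5 and 5 | (241 − 16), so the pair is consistent; merging gives y ≡ 1066 (mod 1925), where 1925 = lcm(35, 275).
gcd(1925, 1175) = 25 and 25 | (741 − 1066), so the pair is consistent; merging gives y ≡ 87691 (mod 90475), where 90475 = lcm(1925, 1175).
The solution is unique modulo lcm(35, 275, 1175) = 90475.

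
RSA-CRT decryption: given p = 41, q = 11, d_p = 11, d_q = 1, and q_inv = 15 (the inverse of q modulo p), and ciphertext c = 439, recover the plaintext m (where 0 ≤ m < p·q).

m₁ = c^(d_p) mod p: c ≡ 29 (mod 41), and 29^11 mod 41 = 15.
m₂ = c^(d_q) mod q: c ≡ 10 (mod 11), and 10^1 mod 11 = 10.
h = q_inv·(m₁ − m₂) mod p = 15·(15 − 10) mod 41 = 34.
m = m₂ + h·q = 10 + 34·11 = 384.

384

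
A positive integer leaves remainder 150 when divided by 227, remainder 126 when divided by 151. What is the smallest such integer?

23531

Combine the congruences pairwise.
From t ≡ 150 (mod 227) write t = 150 + 227s. Substituting into t ≡ 126 (mod 151) gives 227s ≡ 127 (mod 151), and since 76⁻¹ ≡ 2 (mod 151), s ≡ 103. Hence t ≡ 150 + 227·103 = 23531 (mod 34277).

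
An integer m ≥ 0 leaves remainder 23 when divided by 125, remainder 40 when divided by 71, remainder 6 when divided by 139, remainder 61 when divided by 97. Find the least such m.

The moduli are pairwise coprime; N = 125·71·139·97 = 119661625.
N/125 = 957293; 957293 ≡ 43 (mod 125); 43·32 ≡ 1, so inverse 32.
N/71 = 1685375; 1685375 ≡ 48 (mod 71); 48·37 ≡ 1, so inverse 37.
N/139 = 860875; 860875 ≡ 48 (mod 139); 48·84 ≡ 1, so inverse 84.
N/97 = 1233625; 1233625 ≡ 76 (mod 97); 76·60 ≡ 1, so inverse 60.
m ≡ 23·957293·32 + 40·1685375·37 + 6·860875·84 + 61·1233625·60 = 8147871148.
8147871148 mod 119661625 = 10880648.

10880648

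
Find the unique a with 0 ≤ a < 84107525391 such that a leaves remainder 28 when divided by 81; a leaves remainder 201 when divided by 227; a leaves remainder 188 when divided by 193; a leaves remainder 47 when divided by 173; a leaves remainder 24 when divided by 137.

The moduli are pairwise coprime; N = 81·227·193·173·137 = 84107525391.
N/81 = 1038364511; 1038364511 ≡ 77 (mod 81); 77·20 ≡ 1, so inverse 20.
N/227 = 370517733; 370517733 ≡ 161 (mod 227); 161·141 ≡ 1, so inverse 141.
N/193 = 435790287; 435790287 ≡ 147 (mod 193); 147·172 ≡ 1, so inverse 172.
N/173 = 486170667; 486170667 ≡ 12 (mod 173); 12·101 ≡ 1, so inverse 101.
N/137 = 613923543; 613923543 ≡ 102 (mod 137); 102·90 ≡ 1, so inverse 90.
a ≡ 28·1038364511·20 + 201·370517733·141 + 188·435790287·172 + 47·486170667·101 + 24·613923543·90 = 28807968926674.
28807968926674 mod 84107525391 = 43195242952.

43195242952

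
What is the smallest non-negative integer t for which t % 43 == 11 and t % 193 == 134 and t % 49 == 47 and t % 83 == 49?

12479514

From t ≡ 11 (mod 43) write t = 11 + 43s. Substituting into t ≡ 134 (mod 193) gives 43s ≡ 123 (mod 193), and since 43⁻¹ ≡ 9 (mod 193), s ≡ 142. Hence t ≡ 11 + 43·142 = 6117 (mod 8299).
From t ≡ 6117 (mod 8299) write t = 6117 + 8299s. Substituting into t ≡ 47 (mod 49) gives 8299s ≡ 6 (mod 49), and since 18⁻¹ ≡ 30 (mod 49), s ≡ 33. Hence t ≡ 6117 + 8299·33 = 279984 (mod 406651).
From t ≡ 279984 (mod 406651) write t = 279984 + 406651s. Substituting into t ≡ 49 (mod 83) gives 406651s ≡ 24 (mod 83), and since 34⁻¹ ≡ 22 (mod 83), s ≡ 30. Hence t ≡ 279984 + 406651·30 = 12479514 (mod 33752033).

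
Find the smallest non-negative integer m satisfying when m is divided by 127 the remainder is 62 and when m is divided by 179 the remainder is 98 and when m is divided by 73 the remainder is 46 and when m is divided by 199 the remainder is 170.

253172149

The moduli are pairwise coprime; N = 127·179·73·199 = 330242291.
N/127 = 2600333; 2600333 ≡ 8 (mod 127); 8·16 ≡ 1, so inverse 16.
N/179 = 1844929; 1844929 ≡ 155 (mod 179); 155·82 ≡ 1, so inverse 82.
N/73 = 4523867; 4523867 ≡ 57 (mod 73); 57·41 ≡ 1, so inverse 41.
N/199 = 1659509; 1659509 ≡ 48 (mod 199); 48·170 ≡ 1, so inverse 170.
m ≡ 62·2600333·16 + 98·1844929·82 + 46·4523867·41 + 170·1659509·170 = 73897203042.
73897203042 mod 330242291 = 253172149.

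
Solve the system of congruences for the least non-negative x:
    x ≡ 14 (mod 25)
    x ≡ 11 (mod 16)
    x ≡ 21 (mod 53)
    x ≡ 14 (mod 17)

The moduli are pairwise coprime; N = 25·16·53·17 = 360400.
N/25 = 14416; 14416 ≡ 16 (mod 25); 16·11 ≡ 1, so inverse 11.
N/16 = 22525; 22525 ≡ 13 (mod 16); 13·5 ≡ 1, so inverse 5.
N/53 = 6800; 6800 ≡ 16 (mod 53); 16·10 ≡ 1, so inverse 10.
N/17 = 21200; 21200 ≡ 1 (mod 17), inverse 1.
x ≡ 14·14416·11 + 11·22525·5 + 21·6800·10 + 14·21200·1 = 5183739.
5183739 mod 360400 = 138139.

138139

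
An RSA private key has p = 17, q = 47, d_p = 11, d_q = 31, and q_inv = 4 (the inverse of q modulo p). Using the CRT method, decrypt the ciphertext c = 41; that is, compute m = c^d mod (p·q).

728

m₁ = c^(d_p) mod p: c ≡ 7 (mod 17), and 7^11 mod 17 = 14.
m₂ = c^(d_q) mod q: c ≡ 41 (mod 47), and 41^31 mod 47 = 23.
h = q_inv·(m₁ − m₂) mod p = 4·(14 − 23) mod 17 = 15.
m = m₂ + h·q = 23 + 15·47 = 728.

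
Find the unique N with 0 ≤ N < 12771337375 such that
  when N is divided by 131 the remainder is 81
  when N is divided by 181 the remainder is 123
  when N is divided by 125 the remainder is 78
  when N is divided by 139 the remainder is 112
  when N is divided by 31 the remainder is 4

From N ≡ 81 (mod 131) write N = 81 + 131t. Substituting into N ≡ 123 (mod 181) gives 131t ≡ 42 (mod 181), and since 131⁻¹ ≡ 76 (mod 181), t ≡ 115. Hence N ≡ 81 + 131·115 = 15146 (mod 23711).
From N ≡ 15146 (mod 23711) write N = 15146 + 23711t. Substituting into N ≡ 78 (mod 125) gives 23711t ≡ 57 (mod 125), and since 86⁻¹ ≡ 16 (mod 125), t ≡ 37. Hence N ≡ 15146 + 23711·37 = 892453 (mod 2963875).
From N ≡ 892453 (mod 2963875) write N = 892453 + 2963875t. Substituting into N ≡ 112 (mod 139) gives 2963875t ≡ 39 (mod 139), and since 117⁻¹ ≡ 120 (mod 139), t ≡ 93. Hence N ≡ 892453 + 2963875·93 = 276532828 (mod 411978625).
From N ≡ 276532828 (mod 411978625) write N = 276532828 + 411978625t. Substituting into N ≡ 4 (mod 31) gives 411978625t ≡ 10 (mod 31), and since 2⁻¹ ≡ 16 (mod 31), t ≡ 5. Hence N ≡ 276532828 + 411978625·5 = 2336425953 (mod 12771337375).

2336425953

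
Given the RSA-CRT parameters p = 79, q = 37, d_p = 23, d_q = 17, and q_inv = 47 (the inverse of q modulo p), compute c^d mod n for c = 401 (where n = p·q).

m₁ = c^(d_p) mod p: c ≡ 6 (mod 79), and 6^23 mod 79 = 35.
m₂ = c^(d_q) mod q: c ≡ 31 (mod 37), and 31^17 mod 37 = 31.
h = q_inv·(m₁ − m₂) mod p = 47·(35 − 31) mod 79 = 30.
m = m₂ + h·q = 31 + 30·37 = 1141.

1141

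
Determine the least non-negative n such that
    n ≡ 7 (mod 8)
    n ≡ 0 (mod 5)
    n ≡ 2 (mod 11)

255

The moduli are pairwise coprime; M = 8·5·11 = 440.
M/8 = 55; 55 ≡ 7 (mod 8); 7·7 ≡ 1, so inverse 7.
M/5 = 88; 88 ≡ 3 (mod 5); 3·2 ≡ 1, so inverse 2.
M/11 = 40; 40 ≡ 7 (mod 11); 7·8 ≡ 1, so inverse 8.
n ≡ 7·55·7 + 0·88·2 + 2·40·8 = 3335.
3335 mod 440 = 255.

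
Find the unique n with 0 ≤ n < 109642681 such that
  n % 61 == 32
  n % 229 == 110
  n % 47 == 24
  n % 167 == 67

19122068

The moduli are pairwise coprime; M = 61·229·47·167 = 109642681.
M/61 = 1797421; 1797421 ≡ 56 (mod 61); 56·12 ≡ 1, so inverse 12.
M/229 = 478789; 478789 ≡ 179 (mod 229); 179·87 ≡ 1, so inverse 87.
M/47 = 2332823; 2332823 ≡ 25 (mod 47); 25·32 ≡ 1, so inverse 32.
M/167 = 656543; 656543 ≡ 66 (mod 167); 66·124 ≡ 1, so inverse 124.
n ≡ 32·1797421·12 + 110·478789·87 + 24·2332823·32 + 67·656543·124 = 12518387702.
12518387702 mod 109642681 = 19122068.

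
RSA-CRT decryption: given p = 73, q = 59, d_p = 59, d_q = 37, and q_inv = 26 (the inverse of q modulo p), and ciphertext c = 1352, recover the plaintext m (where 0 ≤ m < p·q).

1076

m₁ = c^(d_p) mod p: c ≡ 38 (mod 73), and 38^59 mod 73 = 54.
m₂ = c^(d_q) mod q: c ≡ 54 (mod 59), and 54^37 mod 59 = 14.
h = q_inv·(m₁ − m₂) mod p = 26·(54 − 14) mod 73 = 18.
m = m₂ + h·q = 14 + 18·59 = 1076.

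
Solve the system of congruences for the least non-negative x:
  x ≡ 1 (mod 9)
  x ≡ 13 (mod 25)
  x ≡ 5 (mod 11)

From x ≡ 1 (mod 9) write x = 1 + 9t. Substituting into x ≡ 13 (mod 25) gives 9t ≡ 12 (mod 25), and since 9⁻¹ ≡ 14 (mod 25), t ≡ 18. Hence x ≡ 1 + 9·18 = 163 (mod 225).
From x ≡ 163 (mod 225) write x = 163 + 225t. Substituting into x ≡ 5 (mod 11) gives 225t ≡ 7 (mod 11), and since 5⁻¹ ≡ 9 (mod 11), t ≡ 8. Hence x ≡ 163 + 225·8 = 1963 (mod 2475).

1963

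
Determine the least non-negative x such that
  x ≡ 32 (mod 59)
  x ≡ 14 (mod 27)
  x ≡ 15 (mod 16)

Combine the congruences pairwise.
From x ≡ 32 (mod 59) write x = 32 + 59t. Substituting into x ≡ 14 (mod 27) gives 59t ≡ 9 (mod 27), and since 5⁻¹ ≡ 11 (mod 27), t ≡ 18. Hence x ≡ 32 + 59·18 = 1094 (mod 1593).
From x ≡ 1094 (mod 1593) write x = 1094 + 1593t. Substituting into x ≡ 15 (mod 16) gives 1593t ≡ 9 (mod 16), and since 9⁻¹ ≡ 9 (mod 16), t ≡ 1. Hence x ≡ 1094 + 1593·1 = 2687 (mod 25488).

2687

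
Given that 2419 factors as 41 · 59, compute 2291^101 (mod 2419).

Mod 41: 2291 ≡ 36; by Fermat, exponent reduces to 101 mod 40 = 21; 36^21 ≡ 36 (mod 41).
Mod 59: 2291 ≡ 49; by Fermat, exponent reduces to 101 mod 58 = 43; 49^43 ≡ 17 (mod 59).
Combine by CRT: x ≡ 36 (mod 41), x ≡ 17 (mod 59) ⇒ x ≡ 1020 (mod 2419).

1020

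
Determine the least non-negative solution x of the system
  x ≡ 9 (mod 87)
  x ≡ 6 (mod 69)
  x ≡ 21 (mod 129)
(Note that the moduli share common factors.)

49686

gcd(87, 69) = 3 and 3 | (6 − 9), so the pair is consistent; merging gives x ≡ 1662 (mod 2001), where 2001 = lcm(87, 69).
gcd(2001, 129) = 3 and 3 | (21 − 1662), so the pair is consistent; merging gives x ≡ 49686 (mod 86043), where 86043 = lcm(2001, 129).
The solution is unique modulo lcm(87, 69, 129) = 86043.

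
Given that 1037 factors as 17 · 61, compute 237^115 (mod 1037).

101

Mod 17: 237 ≡ 16; by Fermat, exponent reduces to 115 mod 16 = 3; 16^3 ≡ 16 (mod 17).
Mod 61: 237 ≡ 54; by Fermat, exponent reduces to 115 mod 60 = 55; 54^55 ≡ 40 (mod 61).
Combine by CRT: x ≡ 16 (mod 17), x ≡ 40 (mod 61) ⇒ x ≡ 101 (mod 1037).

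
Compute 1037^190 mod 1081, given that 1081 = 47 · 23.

353

Mod 47: 1037 ≡ 3; by Fermat, exponent reduces to 190 mod 46 = 6; 3^6 ≡ 24 (mod 47).
Mod 23: 1037 ≡ 2; by Fermat, exponent reduces to 190 mod 22 = 14; 2^14 ≡ 8 (mod 23).
Combine by CRT: x ≡ 24 (mod 47), x ≡ 8 (mod 23) ⇒ x ≡ 353 (mod 1081).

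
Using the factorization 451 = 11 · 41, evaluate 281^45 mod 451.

Mod 11: 281 ≡ 6; by Fermat, exponent reduces to 45 mod 10 = 5; 6^5 ≡ 10 (mod 11).
Mod 41: 281 ≡ 35; by Fermat, exponent reduces to 45 mod 40 = 5; 35^5 ≡ 14 (mod 41).
Combine by CRT: x ≡ 10 (mod 11), x ≡ 14 (mod 41) ⇒ x ≡ 219 (mod 451).

219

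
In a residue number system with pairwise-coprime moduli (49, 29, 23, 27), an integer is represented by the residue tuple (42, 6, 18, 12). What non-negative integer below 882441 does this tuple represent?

193494

From x ≡ 42 (mod 49) write x = 42 + 49t. Substituting into x ≡ 6 (mod 29) gives 49t ≡ 22 (mod 29), and since 20⁻¹ ≡ 16 (mod 29), t ≡ 4. Hence x ≡ 42 + 49·4 = 238 (mod 1421).
From x ≡ 238 (mod 1421) write x = 238 + 1421t. Substituting into x ≡ 18 (mod 23) gives 1421t ≡ 10 (mod 23), and since 18⁻¹ ≡ 9 (mod 23), t ≡ 21. Hence x ≡ 238 + 1421·21 = 30079 (mod 32683).
From x ≡ 30079 (mod 32683) write x = 30079 + 32683t. Substituting into x ≡ 12 (mod 27) gives 32683t ≡ 11 (mod 27), and since 13⁻¹ ≡ 25 (mod 27), t ≡ 5. Hence x ≡ 30079 + 32683·5 = 193494 (mod 882441).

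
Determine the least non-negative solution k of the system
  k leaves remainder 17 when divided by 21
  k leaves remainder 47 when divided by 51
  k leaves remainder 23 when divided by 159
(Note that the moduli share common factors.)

6065

gcd(21, 51) = 3 and 3 | (47 − 17), so the pair is consistent; merging gives k ≡ 353 (mod 357), where 357 = lcm(21, 51).
gcd(357, 159) = 3 and 3 | (23 − 353), so the pair is consistent; merging gives k ≡ 6065 (mod 18921), where 18921 = lcm(357, 159).
The solution is unique modulo lcm(21, 51, 159) = 18921.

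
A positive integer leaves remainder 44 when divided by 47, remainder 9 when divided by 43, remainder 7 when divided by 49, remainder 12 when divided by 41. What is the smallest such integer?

3831954

The moduli are pairwise coprime; N = 47·43·49·41 = 4060189.
N/47 = 86387; 86387 ≡ 1 (mod 47), inverse 1.
N/43 = 94423; 94423 ≡ 38 (mod 43); 38·17 ≡ 1, so inverse 17.
N/49 = 82861; 82861 ≡ 2 (mod 49); 2·25 ≡ 1, so inverse 25.
N/41 = 99029; 99029 ≡ 14 (mod 41); 14·3 ≡ 1, so inverse 3.
x ≡ 44·86387·1 + 9·94423·17 + 7·82861·25 + 12·99029·3 = 36313466.
36313466 mod 4060189 = 3831954.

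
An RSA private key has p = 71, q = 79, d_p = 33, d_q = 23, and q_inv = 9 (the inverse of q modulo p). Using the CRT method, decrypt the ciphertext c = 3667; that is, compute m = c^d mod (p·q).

3545

m₁ = c^(d_p) mod p: c ≡ 46 (mod 71), and 46^33 mod 71 = 66.
m₂ = c^(d_q) mod q: c ≡ 33 (mod 79), and 33^23 mod 79 = 69.
h = q_inv·(m₁ − m₂) mod p = 9·(66 − 69) mod 71 = 44.
m = m₂ + h·q = 69 + 44·79 = 3545.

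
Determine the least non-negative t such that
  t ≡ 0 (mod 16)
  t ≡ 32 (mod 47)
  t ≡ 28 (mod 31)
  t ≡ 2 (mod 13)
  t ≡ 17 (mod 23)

Combine the congruences pairwise.
From t ≡ 0 (mod 16) write t = 0 + 16s. Substituting into t ≡ 32 (mod 47) gives 16s ≡ 32 (mod 47), and since 16⁻¹ ≡ 3 (mod 47), s ≡ 2. Hence t ≡ 0 + 16·2 = 32 (mod 752).
From t ≡ 32 (mod 752) write t = 32 + 752s. Substituting into t ≡ 28 (mod 31) gives 752s ≡ 27 (mod 31), and since 8⁻¹ ≡ 4 (mod 31), s ≡ 15. Hence t ≡ 32 + 752·15 = 11312 (mod 23312).
From t ≡ 11312 (mod 23312) write t = 11312 + 23312s. Substituting into t ≡ 2 (mod 13) gives 23312s ≡ 0 (mod 13), and since 3⁻¹ ≡ 9 (mod 13), s ≡ 0. Hence t ≡ 11312 + 23312·0 = 11312 (mod 303056).
From t ≡ 11312 (mod 303056) write t = 11312 + 303056s. Substituting into t ≡ 17 (mod 23) gives 303056s ≡ 21 (mod 23), and since 8⁻¹ ≡ 3 (mod 23), s ≡ 17. Hence t ≡ 11312 + 303056·17 = 5163264 (mod 6970288).

5163264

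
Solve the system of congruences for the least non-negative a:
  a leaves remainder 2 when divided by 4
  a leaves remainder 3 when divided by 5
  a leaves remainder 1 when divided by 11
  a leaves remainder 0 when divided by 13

The moduli are pairwise coprime; N = 4·5·11·13 = 2860.
N/4 = 715; 715 ≡ 3 (mod 4); 3·3 ≡ 1, so inverse 3.
N/5 = 572; 572 ≡ 2 (mod 5); 2·3 ≡ 1, so inverse 3.
N/11 = 260; 260 ≡ 7 (mod 11); 7·8 ≡ 1, so inverse 8.
N/13 = 220; 220 ≡ 12 (mod 13); 12·12 ≡ 1, so inverse 12.
a ≡ 2·715·3 + 3·572·3 + 1·260·8 + 0·220·12 = 11518.
11518 mod 2860 = 78.

78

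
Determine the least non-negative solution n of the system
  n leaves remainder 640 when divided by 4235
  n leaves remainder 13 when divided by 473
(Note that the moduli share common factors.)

30285

Combine the congruences pairwise.
gcd(4235, 473) = 11 and 11 | (13 − 640), so the pair is consistent; merging gives n ≡ 30285 (mod 182105), where 182105 = lcm(4235, 473).
The solution is unique modulo lcm(4235, 473) = 182105.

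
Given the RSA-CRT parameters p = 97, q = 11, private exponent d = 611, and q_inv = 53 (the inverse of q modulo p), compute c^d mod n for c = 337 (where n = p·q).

d_p = d mod (p−1) = 611 mod 96 = 35; d_q = d mod (q−1) = 1.
m₁ = c^(d_p) mod p: c ≡ 46 (mod 97), and 46^35 mod 97 = 45.
m₂ = c^(d_q) mod q: c ≡ 7 (mod 11), and 7^1 mod 11 = 7.
h = q_inv·(m₁ − m₂) mod p = 53·(45 − 7) mod 97 = 74.
m = m₂ + h·q = 7 + 74·11 = 821.

821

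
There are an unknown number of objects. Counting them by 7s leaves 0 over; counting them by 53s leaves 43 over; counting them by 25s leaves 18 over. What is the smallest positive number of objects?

4018

The moduli are pairwise coprime; M = 7·53·25 = 9275.
M/7 = 1325; 1325 ≡ 2 (mod 7); 2·4 ≡ 1, so inverse 4.
M/53 = 175; 175 ≡ 16 (mod 53); 16·10 ≡ 1, so inverse 10.
M/25 = 371; 371 ≡ 21 (mod 25); 21·6 ≡ 1, so inverse 6.
N ≡ 0·1325·4 + 43·175·10 + 18·371·6 = 115318.
115318 mod 9275 = 4018.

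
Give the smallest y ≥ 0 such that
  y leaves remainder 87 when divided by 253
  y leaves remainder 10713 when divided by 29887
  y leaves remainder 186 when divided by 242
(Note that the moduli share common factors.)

gcd(253, 29887) = 11 and 11 | (10713 − 87), so the pair is consistent; merging gives y ≡ 10713 (mod 687401), where 687401 = lcm(253, 29887).
gcd(687401, 242) = 121 and 121 | (186 − 10713), so the pair is consistent; merging gives y ≡ 698114 (mod 1374802), where 1374802 = lcm(687401, 242).
The solution is unique modulo lcm(253, 29887, 242) = 1374802.

698114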